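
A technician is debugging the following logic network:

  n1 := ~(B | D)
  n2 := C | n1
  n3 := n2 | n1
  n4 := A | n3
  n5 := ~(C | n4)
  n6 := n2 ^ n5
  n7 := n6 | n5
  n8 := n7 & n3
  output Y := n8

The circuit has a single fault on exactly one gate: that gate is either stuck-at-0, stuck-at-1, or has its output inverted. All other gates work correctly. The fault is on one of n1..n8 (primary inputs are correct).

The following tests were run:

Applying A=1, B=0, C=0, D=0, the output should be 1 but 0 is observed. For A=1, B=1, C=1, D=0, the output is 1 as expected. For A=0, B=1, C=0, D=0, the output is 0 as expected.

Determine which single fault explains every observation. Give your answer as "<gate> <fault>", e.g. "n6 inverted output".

Fault-free values for test 1 (A=1, B=0, C=0, D=0): n1=1, n2=1, n3=1, n4=1, n5=0, n6=1, n7=1, n8=1, giving Y=1. Observed 0.
Test 1: faults giving observed 0 are {n1 stuck-at-0, n1 inverted output, n2 stuck-at-0, n2 inverted output, n3 stuck-at-0, n3 inverted output, n6 stuck-at-0, n6 inverted output, n7 stuck-at-0, n7 inverted output, n8 stuck-at-0, n8 inverted output}.
Test 2 (A=1, B=1, C=1, D=0): fault-free n1=0, n2=1, n3=1, n4=1, n5=0, n6=1, n7=1, n8=1 → 1; observed 1. Eliminates n2 stuck-at-0, n2 inverted output, n3 stuck-at-0, n3 inverted output, n6 stuck-at-0, n6 inverted output, n7 stuck-at-0, n7 inverted output, n8 stuck-at-0, n8 inverted output.
Test 3 (A=0, B=1, C=0, D=0): fault-free n1=0, n2=0, n3=0, n4=0, n5=1, n6=1, n7=1, n8=0 → 0; observed 0. Eliminates n1 inverted output.
Only n1 stuck-at-0 is consistent with every test.

n1 stuck-at-0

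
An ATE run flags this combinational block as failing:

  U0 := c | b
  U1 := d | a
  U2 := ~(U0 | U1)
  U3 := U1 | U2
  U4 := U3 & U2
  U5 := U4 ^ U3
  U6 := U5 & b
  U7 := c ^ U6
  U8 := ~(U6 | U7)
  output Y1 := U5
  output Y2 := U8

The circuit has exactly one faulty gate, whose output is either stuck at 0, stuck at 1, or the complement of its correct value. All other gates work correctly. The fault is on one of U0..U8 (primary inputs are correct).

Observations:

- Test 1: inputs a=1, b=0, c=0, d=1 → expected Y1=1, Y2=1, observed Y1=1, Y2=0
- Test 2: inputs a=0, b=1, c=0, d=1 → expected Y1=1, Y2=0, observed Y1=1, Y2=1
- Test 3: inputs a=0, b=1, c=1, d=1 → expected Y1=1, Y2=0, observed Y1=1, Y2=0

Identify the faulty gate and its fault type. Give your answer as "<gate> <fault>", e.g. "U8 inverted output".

Fault-free values for test 1 (a=1, b=0, c=0, d=1): U0=0, U1=1, U2=0, U3=1, U4=0, U5=1, U6=0, U7=0, U8=1, giving Y1=1, Y2=1. Observed Y1=1, Y2=0.
Test 1: faults giving observed Y1=1, Y2=0 are {U6 stuck-at-1, U6 inverted output, U7 stuck-at-1, U7 inverted output, U8 stuck-at-0, U8 inverted output}.
Test 2 (a=0, b=1, c=0, d=1): fault-free U0=1, U1=1, U2=0, U3=1, U4=0, U5=1, U6=1, U7=1, U8=0 → Y1=1, Y2=0; observed Y1=1, Y2=1. Eliminates U6 stuck-at-1, U7 stuck-at-1, U7 inverted output, U8 stuck-at-0.
Test 3 (a=0, b=1, c=1, d=1): fault-free U0=1, U1=1, U2=0, U3=1, U4=0, U5=1, U6=1, U7=0, U8=0 → Y1=1, Y2=0; observed Y1=1, Y2=0. Eliminates U8 inverted output.
Only U6 inverted output is consistent with every test.

U6 inverted output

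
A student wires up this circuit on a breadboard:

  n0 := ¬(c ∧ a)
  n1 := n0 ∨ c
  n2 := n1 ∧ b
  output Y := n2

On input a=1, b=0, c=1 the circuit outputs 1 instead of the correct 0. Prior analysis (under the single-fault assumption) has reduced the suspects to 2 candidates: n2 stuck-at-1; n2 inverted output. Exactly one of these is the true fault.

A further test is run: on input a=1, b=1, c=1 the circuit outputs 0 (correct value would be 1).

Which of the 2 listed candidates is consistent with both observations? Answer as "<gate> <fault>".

n2 inverted output

Evaluate each candidate on input a=1, b=1, c=1:
  n2 stuck-at-1: n0=0, n1=1, n2=1 [stuck-at-1] → 1 — eliminated
  n2 inverted output: n0=0, n1=1, n2=0 [inverted output] → 0 — matches
Only n2 inverted output reproduces the observed 0.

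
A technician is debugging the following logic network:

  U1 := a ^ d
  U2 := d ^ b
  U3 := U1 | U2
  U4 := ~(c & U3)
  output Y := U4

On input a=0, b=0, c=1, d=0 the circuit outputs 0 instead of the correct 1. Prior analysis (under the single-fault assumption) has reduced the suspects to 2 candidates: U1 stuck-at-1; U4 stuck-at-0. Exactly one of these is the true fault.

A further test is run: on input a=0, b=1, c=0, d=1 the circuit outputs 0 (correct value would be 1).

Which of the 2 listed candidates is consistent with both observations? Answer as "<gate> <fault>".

Evaluate each candidate on input a=0, b=1, c=0, d=1:
  U1 stuck-at-1: U1=1 [stuck-at-1], U2=0, U3=1, U4=1 → 1 — eliminated
  U4 stuck-at-0: U1=1, U2=0, U3=1, U4=0 [stuck-at-0] → 0 — matches
Only U4 stuck-at-0 reproduces the observed 0.

U4 stuck-at-0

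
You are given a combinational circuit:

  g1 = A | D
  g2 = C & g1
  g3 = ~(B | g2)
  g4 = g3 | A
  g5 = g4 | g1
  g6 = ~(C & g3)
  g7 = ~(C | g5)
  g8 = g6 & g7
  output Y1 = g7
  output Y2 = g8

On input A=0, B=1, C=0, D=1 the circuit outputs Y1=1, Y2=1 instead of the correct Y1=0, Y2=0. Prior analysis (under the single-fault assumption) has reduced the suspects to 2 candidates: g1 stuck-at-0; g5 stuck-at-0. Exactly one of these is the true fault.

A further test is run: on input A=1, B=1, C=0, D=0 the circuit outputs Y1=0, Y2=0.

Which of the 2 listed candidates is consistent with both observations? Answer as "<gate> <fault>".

Evaluate each candidate on input A=1, B=1, C=0, D=0:
  g1 stuck-at-0: g1=0 [stuck-at-0], g2=0, g3=0, g4=1, g5=1, g6=1, g7=0, g8=0 → Y1=0, Y2=0 — matches
  g5 stuck-at-0: g1=1, g2=0, g3=0, g4=1, g5=0 [stuck-at-0], g6=1, g7=1, g8=1 → Y1=1, Y2=1 — eliminated
Only g1 stuck-at-0 reproduces the observed Y1=0, Y2=0.

g1 stuck-at-0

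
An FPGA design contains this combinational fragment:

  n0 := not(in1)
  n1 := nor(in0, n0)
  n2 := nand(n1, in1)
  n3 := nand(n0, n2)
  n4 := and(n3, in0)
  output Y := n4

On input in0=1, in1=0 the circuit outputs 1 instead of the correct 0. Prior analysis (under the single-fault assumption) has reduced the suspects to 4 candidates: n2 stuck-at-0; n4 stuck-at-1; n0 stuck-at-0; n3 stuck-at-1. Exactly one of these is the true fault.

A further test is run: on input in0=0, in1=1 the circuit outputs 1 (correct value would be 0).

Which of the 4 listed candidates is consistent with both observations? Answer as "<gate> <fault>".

n4 stuck-at-1

Evaluate each candidate on input in0=0, in1=1:
  n2 stuck-at-0: n0=0, n1=1, n2=0 [stuck-at-0], n3=1, n4=0 → 0 — eliminated
  n4 stuck-at-1: n0=0, n1=1, n2=0, n3=1, n4=1 [stuck-at-1] → 1 — matches
  n0 stuck-at-0: n0=0 [stuck-at-0], n1=1, n2=0, n3=1, n4=0 → 0 — eliminated
  n3 stuck-at-1: n0=0, n1=1, n2=0, n3=1 [stuck-at-1], n4=0 → 0 — eliminated
Only n4 stuck-at-1 reproduces the observed 1.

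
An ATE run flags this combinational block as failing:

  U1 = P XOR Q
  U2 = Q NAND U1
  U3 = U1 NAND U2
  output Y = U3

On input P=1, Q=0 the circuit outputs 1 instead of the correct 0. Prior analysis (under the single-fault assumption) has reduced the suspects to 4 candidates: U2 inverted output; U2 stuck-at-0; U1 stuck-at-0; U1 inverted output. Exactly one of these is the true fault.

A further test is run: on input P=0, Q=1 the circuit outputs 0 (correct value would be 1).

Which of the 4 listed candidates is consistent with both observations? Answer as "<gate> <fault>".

U2 inverted output

Evaluate each candidate on input P=0, Q=1:
  U2 inverted output: U1=1, U2=1 [inverted output], U3=0 → 0 — matches
  U2 stuck-at-0: U1=1, U2=0 [stuck-at-0], U3=1 → 1 — eliminated
  U1 stuck-at-0: U1=0 [stuck-at-0], U2=1, U3=1 → 1 — eliminated
  U1 inverted output: U1=0 [inverted output], U2=1, U3=1 → 1 — eliminated
Only U2 inverted output reproduces the observed 0.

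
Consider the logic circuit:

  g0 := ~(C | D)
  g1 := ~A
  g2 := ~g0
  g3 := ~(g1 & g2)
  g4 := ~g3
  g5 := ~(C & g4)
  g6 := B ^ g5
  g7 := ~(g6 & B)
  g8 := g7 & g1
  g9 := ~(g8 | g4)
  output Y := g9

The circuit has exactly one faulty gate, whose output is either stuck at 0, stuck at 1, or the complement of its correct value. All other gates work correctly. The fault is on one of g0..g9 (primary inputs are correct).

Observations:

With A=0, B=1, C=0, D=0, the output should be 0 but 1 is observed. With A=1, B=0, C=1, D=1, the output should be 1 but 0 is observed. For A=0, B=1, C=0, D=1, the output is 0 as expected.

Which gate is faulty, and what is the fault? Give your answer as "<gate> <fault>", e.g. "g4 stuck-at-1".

Fault-free values for test 1 (A=0, B=1, C=0, D=0): g0=1, g1=1, g2=0, g3=1, g4=0, g5=1, g6=0, g7=1, g8=1, g9=0, giving Y=0. Observed 1.
Test 1: faults giving observed 1 are {g1 stuck-at-0, g1 inverted output, g5 stuck-at-0, g5 inverted output, g6 stuck-at-1, g6 inverted output, g7 stuck-at-0, g7 inverted output, g8 stuck-at-0, g8 inverted output, g9 stuck-at-1, g9 inverted output}.
Test 2 (A=1, B=0, C=1, D=1): fault-free g0=0, g1=0, g2=1, g3=1, g4=0, g5=1, g6=1, g7=1, g8=0, g9=1 → 1; observed 0. Eliminates g1 stuck-at-0, g5 stuck-at-0, g5 inverted output, g6 stuck-at-1, g6 inverted output, g7 stuck-at-0, g7 inverted output, g8 stuck-at-0, g9 stuck-at-1.
Test 3 (A=0, B=1, C=0, D=1): fault-free g0=0, g1=1, g2=1, g3=0, g4=1, g5=1, g6=0, g7=1, g8=1, g9=0 → 0; observed 0. Eliminates g1 inverted output, g9 inverted output.
Only g8 inverted output is consistent with every test.

g8 inverted output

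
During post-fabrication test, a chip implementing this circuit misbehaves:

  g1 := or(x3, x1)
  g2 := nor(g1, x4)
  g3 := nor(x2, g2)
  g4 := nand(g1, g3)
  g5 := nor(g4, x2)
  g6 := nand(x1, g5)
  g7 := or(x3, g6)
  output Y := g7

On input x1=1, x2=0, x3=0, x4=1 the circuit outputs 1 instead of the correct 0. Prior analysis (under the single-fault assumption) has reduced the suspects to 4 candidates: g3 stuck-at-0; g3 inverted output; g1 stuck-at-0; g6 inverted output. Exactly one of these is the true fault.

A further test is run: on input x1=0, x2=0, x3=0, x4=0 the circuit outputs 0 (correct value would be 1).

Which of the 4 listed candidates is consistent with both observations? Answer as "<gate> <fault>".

Evaluate each candidate on input x1=0, x2=0, x3=0, x4=0:
  g3 stuck-at-0: g1=0, g2=1, g3=0 [stuck-at-0], g4=1, g5=0, g6=1, g7=1 → 1 — eliminated
  g3 inverted output: g1=0, g2=1, g3=1 [inverted output], g4=1, g5=0, g6=1, g7=1 → 1 — eliminated
  g1 stuck-at-0: g1=0 [stuck-at-0], g2=1, g3=0, g4=1, g5=0, g6=1, g7=1 → 1 — eliminated
  g6 inverted output: g1=0, g2=1, g3=0, g4=1, g5=0, g6=0 [inverted output], g7=0 → 0 — matches
Only g6 inverted output reproduces the observed 0.

g6 inverted output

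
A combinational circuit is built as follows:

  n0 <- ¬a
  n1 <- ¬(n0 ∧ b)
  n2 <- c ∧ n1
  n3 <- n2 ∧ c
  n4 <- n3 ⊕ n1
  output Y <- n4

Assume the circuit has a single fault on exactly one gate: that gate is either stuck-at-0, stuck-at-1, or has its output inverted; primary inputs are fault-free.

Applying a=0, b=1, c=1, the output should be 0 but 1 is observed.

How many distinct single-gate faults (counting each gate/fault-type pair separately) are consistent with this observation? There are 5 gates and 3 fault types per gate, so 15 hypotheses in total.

Fault-free: n0=1, n1=0, n2=0, n3=0, n4=0 → 0. Observed 1.
  n0: none of the 3 fault types match ✗
  n1: none of the 3 fault types match ✗
  n2: stuck-at-1, inverted output ✓; others ✗
  n3: stuck-at-1, inverted output ✓; others ✗
  n4: stuck-at-1, inverted output ✓; others ✗
Consistent faults: {n2 stuck-at-1, n2 inverted output, n3 stuck-at-1, n3 inverted output, n4 stuck-at-1, n4 inverted output} — 6 in all.

6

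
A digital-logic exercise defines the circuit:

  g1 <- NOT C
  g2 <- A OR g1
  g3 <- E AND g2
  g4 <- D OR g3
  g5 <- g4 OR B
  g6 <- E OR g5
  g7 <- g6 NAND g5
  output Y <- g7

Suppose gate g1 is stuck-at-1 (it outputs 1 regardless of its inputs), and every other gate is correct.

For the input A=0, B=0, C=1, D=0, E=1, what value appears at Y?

0

Propagate with g1 forced: g1=1 [stuck-at-1], g2=1, g3=1, g4=1, g5=1, g6=1, g7=0.
So Y = 0. (Without the fault it would be 1.)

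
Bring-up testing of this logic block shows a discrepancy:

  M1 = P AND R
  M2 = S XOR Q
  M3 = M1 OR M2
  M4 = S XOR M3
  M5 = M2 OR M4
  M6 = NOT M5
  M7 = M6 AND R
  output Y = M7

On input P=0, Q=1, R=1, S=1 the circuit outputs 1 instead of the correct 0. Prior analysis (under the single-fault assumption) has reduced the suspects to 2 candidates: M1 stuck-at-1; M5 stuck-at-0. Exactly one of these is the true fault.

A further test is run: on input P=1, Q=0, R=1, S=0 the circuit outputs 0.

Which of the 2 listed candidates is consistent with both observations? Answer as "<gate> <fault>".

Evaluate each candidate on input P=1, Q=0, R=1, S=0:
  M1 stuck-at-1: M1=1 [stuck-at-1], M2=0, M3=1, M4=1, M5=1, M6=0, M7=0 → 0 — matches
  M5 stuck-at-0: M1=1, M2=0, M3=1, M4=1, M5=0 [stuck-at-0], M6=1, M7=1 → 1 — eliminated
Only M1 stuck-at-1 reproduces the observed 0.

M1 stuck-at-1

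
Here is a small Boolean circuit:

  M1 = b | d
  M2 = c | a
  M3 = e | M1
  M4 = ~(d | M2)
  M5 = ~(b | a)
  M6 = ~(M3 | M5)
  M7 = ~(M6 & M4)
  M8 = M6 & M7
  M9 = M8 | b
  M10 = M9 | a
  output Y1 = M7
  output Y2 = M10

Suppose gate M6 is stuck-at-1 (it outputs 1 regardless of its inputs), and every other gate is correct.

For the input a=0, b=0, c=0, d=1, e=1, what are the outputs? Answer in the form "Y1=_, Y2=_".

Propagate with M6 forced: M1=1, M2=0, M3=1, M4=0, M5=1, M6=1 [stuck-at-1], M7=1, M8=1, M9=1, M10=1.
So the outputs are Y1=1, Y2=1. (Without the fault they would be Y1=1, Y2=0.)

Y1=1, Y2=1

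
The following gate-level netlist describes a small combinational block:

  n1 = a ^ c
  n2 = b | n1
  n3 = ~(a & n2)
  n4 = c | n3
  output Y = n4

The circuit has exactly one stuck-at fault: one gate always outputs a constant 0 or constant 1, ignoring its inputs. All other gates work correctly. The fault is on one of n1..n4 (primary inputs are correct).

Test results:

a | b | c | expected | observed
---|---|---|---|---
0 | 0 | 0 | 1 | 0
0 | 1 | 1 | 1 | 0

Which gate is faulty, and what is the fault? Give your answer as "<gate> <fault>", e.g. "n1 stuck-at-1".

n4 stuck-at-0

Fault-free values for test 1 (a=0, b=0, c=0): n1=0, n2=0, n3=1, n4=1, giving Y=1. Observed 0.
Test 1: faults giving observed 0 are {n3 stuck-at-0, n4 stuck-at-0}.
Test 2 (a=0, b=1, c=1): fault-free n1=1, n2=1, n3=1, n4=1 → 1; observed 0. Eliminates n3 stuck-at-0.
Only n4 stuck-at-0 is consistent with every test.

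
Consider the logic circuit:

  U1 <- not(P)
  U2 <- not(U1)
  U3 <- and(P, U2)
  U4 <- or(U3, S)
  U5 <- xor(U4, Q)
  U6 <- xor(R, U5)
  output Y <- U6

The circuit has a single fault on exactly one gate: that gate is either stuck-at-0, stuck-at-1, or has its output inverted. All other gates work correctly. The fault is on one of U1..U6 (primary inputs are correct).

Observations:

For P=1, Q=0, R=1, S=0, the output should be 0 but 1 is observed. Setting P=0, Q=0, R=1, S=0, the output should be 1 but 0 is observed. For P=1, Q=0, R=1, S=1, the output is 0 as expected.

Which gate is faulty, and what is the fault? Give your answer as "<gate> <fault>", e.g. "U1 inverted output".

U3 inverted output

Fault-free values for test 1 (P=1, Q=0, R=1, S=0): U1=0, U2=1, U3=1, U4=1, U5=1, U6=0, giving Y=0. Observed 1.
Test 1: faults giving observed 1 are {U1 stuck-at-1, U1 inverted output, U2 stuck-at-0, U2 inverted output, U3 stuck-at-0, U3 inverted output, U4 stuck-at-0, U4 inverted output, U5 stuck-at-0, U5 inverted output, U6 stuck-at-1, U6 inverted output}.
Test 2 (P=0, Q=0, R=1, S=0): fault-free U1=1, U2=0, U3=0, U4=0, U5=0, U6=1 → 1; observed 0. Eliminates U1 stuck-at-1, U1 inverted output, U2 stuck-at-0, U2 inverted output, U3 stuck-at-0, U4 stuck-at-0, U5 stuck-at-0, U6 stuck-at-1.
Test 3 (P=1, Q=0, R=1, S=1): fault-free U1=0, U2=1, U3=1, U4=1, U5=1, U6=0 → 0; observed 0. Eliminates U4 inverted output, U5 inverted output, U6 inverted output.
Only U3 inverted output is consistent with every test.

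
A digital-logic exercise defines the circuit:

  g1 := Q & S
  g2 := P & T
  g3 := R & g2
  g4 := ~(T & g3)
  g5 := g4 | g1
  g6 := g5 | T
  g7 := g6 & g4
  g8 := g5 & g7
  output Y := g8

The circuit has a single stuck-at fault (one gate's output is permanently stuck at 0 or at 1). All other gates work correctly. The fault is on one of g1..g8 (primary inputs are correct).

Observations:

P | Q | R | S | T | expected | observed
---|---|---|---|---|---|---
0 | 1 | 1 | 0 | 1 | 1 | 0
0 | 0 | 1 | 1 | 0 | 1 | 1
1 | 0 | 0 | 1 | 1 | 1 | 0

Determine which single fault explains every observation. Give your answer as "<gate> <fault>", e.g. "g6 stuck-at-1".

Fault-free values for test 1 (P=0, Q=1, R=1, S=0, T=1): g1=0, g2=0, g3=0, g4=1, g5=1, g6=1, g7=1, g8=1, giving Y=1. Observed 0.
Test 1: faults giving observed 0 are {g2 stuck-at-1, g3 stuck-at-1, g4 stuck-at-0, g5 stuck-at-0, g6 stuck-at-0, g7 stuck-at-0, g8 stuck-at-0}.
Test 2 (P=0, Q=0, R=1, S=1, T=0): fault-free g1=0, g2=0, g3=0, g4=1, g5=1, g6=1, g7=1, g8=1 → 1; observed 1. Eliminates g4 stuck-at-0, g5 stuck-at-0, g6 stuck-at-0, g7 stuck-at-0, g8 stuck-at-0.
Test 3 (P=1, Q=0, R=0, S=1, T=1): fault-free g1=0, g2=1, g3=0, g4=1, g5=1, g6=1, g7=1, g8=1 → 1; observed 0. Eliminates g2 stuck-at-1.
Only g3 stuck-at-1 is consistent with every test.

g3 stuck-at-1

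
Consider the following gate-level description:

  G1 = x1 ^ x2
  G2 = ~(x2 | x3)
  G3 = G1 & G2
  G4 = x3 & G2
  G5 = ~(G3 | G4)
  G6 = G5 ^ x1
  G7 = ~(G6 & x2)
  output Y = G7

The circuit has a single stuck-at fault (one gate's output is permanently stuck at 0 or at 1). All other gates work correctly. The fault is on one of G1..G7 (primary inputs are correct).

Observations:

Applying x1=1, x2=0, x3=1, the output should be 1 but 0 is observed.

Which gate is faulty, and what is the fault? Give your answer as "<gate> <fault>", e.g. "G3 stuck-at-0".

G7 stuck-at-0

Fault-free values for test 1 (x1=1, x2=0, x3=1): G1=1, G2=0, G3=0, G4=0, G5=1, G6=0, G7=1, giving Y=1. Observed 0.
Test 1: faults giving observed 0 are {G7 stuck-at-0}.
Only G7 stuck-at-0 is consistent with every test.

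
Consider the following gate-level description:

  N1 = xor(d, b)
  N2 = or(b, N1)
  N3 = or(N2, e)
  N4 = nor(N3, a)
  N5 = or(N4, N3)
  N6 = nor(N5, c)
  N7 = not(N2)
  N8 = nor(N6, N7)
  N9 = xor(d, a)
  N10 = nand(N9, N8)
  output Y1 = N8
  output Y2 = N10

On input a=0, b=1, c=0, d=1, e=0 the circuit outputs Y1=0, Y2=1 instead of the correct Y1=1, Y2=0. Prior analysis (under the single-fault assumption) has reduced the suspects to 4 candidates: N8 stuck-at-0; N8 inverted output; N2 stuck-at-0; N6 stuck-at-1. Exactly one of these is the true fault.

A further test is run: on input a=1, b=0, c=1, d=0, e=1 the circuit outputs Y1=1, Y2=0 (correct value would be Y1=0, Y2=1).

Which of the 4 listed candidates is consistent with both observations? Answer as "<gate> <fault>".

N8 inverted output

Evaluate each candidate on input a=1, b=0, c=1, d=0, e=1:
  N8 stuck-at-0: N1=0, N2=0, N3=1, N4=0, N5=1, N6=0, N7=1, N8=0 [stuck-at-0], N9=1, N10=1 → Y1=0, Y2=1 — eliminated
  N8 inverted output: N1=0, N2=0, N3=1, N4=0, N5=1, N6=0, N7=1, N8=1 [inverted output], N9=1, N10=0 → Y1=1, Y2=0 — matches
  N2 stuck-at-0: N1=0, N2=0 [stuck-at-0], N3=1, N4=0, N5=1, N6=0, N7=1, N8=0, N9=1, N10=1 → Y1=0, Y2=1 — eliminated
  N6 stuck-at-1: N1=0, N2=0, N3=1, N4=0, N5=1, N6=1 [stuck-at-1], N7=1, N8=0, N9=1, N10=1 → Y1=0, Y2=1 — eliminated
Only N8 inverted output reproduces the observed Y1=1, Y2=0.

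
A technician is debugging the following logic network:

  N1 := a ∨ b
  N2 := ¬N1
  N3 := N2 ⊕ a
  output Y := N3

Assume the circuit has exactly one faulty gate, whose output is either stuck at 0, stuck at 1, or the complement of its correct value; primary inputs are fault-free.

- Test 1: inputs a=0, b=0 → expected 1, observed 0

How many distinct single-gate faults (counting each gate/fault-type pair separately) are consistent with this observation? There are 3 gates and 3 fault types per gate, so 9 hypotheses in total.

Fault-free: N1=0, N2=1, N3=1 → 1. Observed 0.
  N1 stuck-at-0: output 1 ✗
  N1 stuck-at-1: output 0 ✓
  N1 inverted output: output 0 ✓
  N2 stuck-at-0: output 0 ✓
  N2 stuck-at-1: output 1 ✗
  N2 inverted output: output 0 ✓
  N3 stuck-at-0: output 0 ✓
  N3 stuck-at-1: output 1 ✗
  N3 inverted output: output 0 ✓
Consistent faults: {N1 stuck-at-1, N1 inverted output, N2 stuck-at-0, N2 inverted output, N3 stuck-at-0, N3 inverted output} — 6 in all.

6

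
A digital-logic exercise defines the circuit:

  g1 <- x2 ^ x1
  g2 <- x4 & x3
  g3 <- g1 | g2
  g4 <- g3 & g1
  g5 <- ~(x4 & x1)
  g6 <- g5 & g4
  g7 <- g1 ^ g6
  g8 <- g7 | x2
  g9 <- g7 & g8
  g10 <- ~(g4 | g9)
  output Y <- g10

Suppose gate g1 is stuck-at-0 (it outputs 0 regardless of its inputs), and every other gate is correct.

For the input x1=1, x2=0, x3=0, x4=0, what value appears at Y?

1

Propagate with g1 forced: g1=0 [stuck-at-0], g2=0, g3=0, g4=0, g5=1, g6=0, g7=0, g8=0, g9=0, g10=1.
So Y = 1. (Without the fault it would be 0.)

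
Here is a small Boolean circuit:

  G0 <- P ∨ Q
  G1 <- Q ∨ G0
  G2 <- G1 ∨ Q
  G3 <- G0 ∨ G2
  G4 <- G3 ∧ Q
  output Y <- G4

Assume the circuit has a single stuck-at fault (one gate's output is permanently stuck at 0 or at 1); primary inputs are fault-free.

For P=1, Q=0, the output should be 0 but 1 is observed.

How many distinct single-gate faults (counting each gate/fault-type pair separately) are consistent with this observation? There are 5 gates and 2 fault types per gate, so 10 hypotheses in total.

1

Fault-free: G0=1, G1=1, G2=1, G3=1, G4=0 → 0. Observed 1.
  G0 stuck-at-0: output 0 ✗
  G0 stuck-at-1: output 0 ✗
  G1 stuck-at-0: output 0 ✗
  G1 stuck-at-1: output 0 ✗
  G2 stuck-at-0: output 0 ✗
  G2 stuck-at-1: output 0 ✗
  G3 stuck-at-0: output 0 ✗
  G3 stuck-at-1: output 0 ✗
  G4 stuck-at-0: output 0 ✗
  G4 stuck-at-1: output 1 ✓
Consistent faults: {G4 stuck-at-1} — 1 in all.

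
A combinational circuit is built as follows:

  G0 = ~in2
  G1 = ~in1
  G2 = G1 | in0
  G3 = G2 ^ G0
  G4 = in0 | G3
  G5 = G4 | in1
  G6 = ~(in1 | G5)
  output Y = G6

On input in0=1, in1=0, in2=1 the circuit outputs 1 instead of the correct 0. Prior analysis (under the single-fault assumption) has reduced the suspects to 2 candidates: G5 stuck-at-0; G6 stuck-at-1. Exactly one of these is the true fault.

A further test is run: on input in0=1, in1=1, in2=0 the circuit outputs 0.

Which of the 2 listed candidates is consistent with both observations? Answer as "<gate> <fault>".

Evaluate each candidate on input in0=1, in1=1, in2=0:
  G5 stuck-at-0: G0=1, G1=0, G2=1, G3=0, G4=1, G5=0 [stuck-at-0], G6=0 → 0 — matches
  G6 stuck-at-1: G0=1, G1=0, G2=1, G3=0, G4=1, G5=1, G6=1 [stuck-at-1] → 1 — eliminated
Only G5 stuck-at-0 reproduces the observed 0.

G5 stuck-at-0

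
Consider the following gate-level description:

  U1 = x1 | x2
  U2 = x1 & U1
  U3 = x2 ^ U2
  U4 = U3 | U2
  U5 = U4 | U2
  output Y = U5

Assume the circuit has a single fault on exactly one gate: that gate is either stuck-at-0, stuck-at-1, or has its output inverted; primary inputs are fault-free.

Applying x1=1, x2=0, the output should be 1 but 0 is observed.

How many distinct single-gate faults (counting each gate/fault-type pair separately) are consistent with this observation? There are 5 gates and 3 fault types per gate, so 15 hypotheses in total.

6

Fault-free: U1=1, U2=1, U3=1, U4=1, U5=1 → 1. Observed 0.
  U1: stuck-at-0, inverted output ✓; others ✗
  U2: stuck-at-0, inverted output ✓; others ✗
  U3: none of the 3 fault types match ✗
  U4: none of the 3 fault types match ✗
  U5: stuck-at-0, inverted output ✓; others ✗
Consistent faults: {U1 stuck-at-0, U1 inverted output, U2 stuck-at-0, U2 inverted output, U5 stuck-at-0, U5 inverted output} — 6 in all.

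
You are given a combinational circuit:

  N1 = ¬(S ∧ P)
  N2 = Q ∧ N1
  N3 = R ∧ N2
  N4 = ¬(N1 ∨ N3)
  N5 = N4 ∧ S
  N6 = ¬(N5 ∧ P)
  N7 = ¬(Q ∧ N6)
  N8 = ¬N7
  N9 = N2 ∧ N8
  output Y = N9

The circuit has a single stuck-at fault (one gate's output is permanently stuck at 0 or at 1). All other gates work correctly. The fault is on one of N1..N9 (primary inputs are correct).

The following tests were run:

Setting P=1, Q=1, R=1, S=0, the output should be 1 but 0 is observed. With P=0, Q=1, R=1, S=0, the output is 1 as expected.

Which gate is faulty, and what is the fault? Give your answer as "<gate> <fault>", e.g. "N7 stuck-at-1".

Fault-free values for test 1 (P=1, Q=1, R=1, S=0): N1=1, N2=1, N3=1, N4=0, N5=0, N6=1, N7=0, N8=1, N9=1, giving Y=1. Observed 0.
Test 1: faults giving observed 0 are {N1 stuck-at-0, N2 stuck-at-0, N5 stuck-at-1, N6 stuck-at-0, N7 stuck-at-1, N8 stuck-at-0, N9 stuck-at-0}.
Test 2 (P=0, Q=1, R=1, S=0): fault-free N1=1, N2=1, N3=1, N4=0, N5=0, N6=1, N7=0, N8=1, N9=1 → 1; observed 1. Eliminates N1 stuck-at-0, N2 stuck-at-0, N6 stuck-at-0, N7 stuck-at-1, N8 stuck-at-0, N9 stuck-at-0.
Only N5 stuck-at-1 is consistent with every test.

N5 stuck-at-1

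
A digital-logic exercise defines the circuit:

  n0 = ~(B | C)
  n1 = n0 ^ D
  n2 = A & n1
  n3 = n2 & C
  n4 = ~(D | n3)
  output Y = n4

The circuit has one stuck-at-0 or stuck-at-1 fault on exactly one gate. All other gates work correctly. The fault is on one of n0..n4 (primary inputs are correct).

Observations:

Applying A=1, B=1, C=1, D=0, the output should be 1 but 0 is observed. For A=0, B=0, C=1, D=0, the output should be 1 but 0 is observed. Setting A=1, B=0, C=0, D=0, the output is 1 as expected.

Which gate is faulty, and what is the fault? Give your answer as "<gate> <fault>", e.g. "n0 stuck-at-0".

Fault-free values for test 1 (A=1, B=1, C=1, D=0): n0=0, n1=0, n2=0, n3=0, n4=1, giving Y=1. Observed 0.
Test 1: faults giving observed 0 are {n0 stuck-at-1, n1 stuck-at-1, n2 stuck-at-1, n3 stuck-at-1, n4 stuck-at-0}.
Test 2 (A=0, B=0, C=1, D=0): fault-free n0=0, n1=0, n2=0, n3=0, n4=1 → 1; observed 0. Eliminates n0 stuck-at-1, n1 stuck-at-1.
Test 3 (A=1, B=0, C=0, D=0): fault-free n0=1, n1=1, n2=1, n3=0, n4=1 → 1; observed 1. Eliminates n3 stuck-at-1, n4 stuck-at-0.
Only n2 stuck-at-1 is consistent with every test.

n2 stuck-at-1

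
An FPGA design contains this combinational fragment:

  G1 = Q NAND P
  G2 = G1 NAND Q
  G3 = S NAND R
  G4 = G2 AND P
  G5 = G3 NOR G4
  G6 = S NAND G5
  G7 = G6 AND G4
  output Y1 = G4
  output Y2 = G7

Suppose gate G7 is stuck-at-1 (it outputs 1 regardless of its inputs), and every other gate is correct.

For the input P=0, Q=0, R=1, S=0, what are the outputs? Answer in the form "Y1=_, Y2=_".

Y1=0, Y2=1

Propagate with G7 forced: G1=1, G2=1, G3=1, G4=0, G5=0, G6=1, G7=1 [stuck-at-1].
So the outputs are Y1=0, Y2=1. (Without the fault they would be Y1=0, Y2=0.)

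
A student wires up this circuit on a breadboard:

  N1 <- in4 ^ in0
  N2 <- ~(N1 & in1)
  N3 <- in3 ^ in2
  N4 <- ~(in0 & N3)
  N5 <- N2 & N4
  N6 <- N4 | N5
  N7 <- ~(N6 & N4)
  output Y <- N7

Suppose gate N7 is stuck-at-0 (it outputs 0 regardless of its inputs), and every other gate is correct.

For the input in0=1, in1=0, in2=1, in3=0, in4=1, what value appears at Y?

Propagate with N7 forced: N1=0, N2=1, N3=1, N4=0, N5=0, N6=0, N7=0 [stuck-at-0].
So Y = 0. (Without the fault it would be 1.)

0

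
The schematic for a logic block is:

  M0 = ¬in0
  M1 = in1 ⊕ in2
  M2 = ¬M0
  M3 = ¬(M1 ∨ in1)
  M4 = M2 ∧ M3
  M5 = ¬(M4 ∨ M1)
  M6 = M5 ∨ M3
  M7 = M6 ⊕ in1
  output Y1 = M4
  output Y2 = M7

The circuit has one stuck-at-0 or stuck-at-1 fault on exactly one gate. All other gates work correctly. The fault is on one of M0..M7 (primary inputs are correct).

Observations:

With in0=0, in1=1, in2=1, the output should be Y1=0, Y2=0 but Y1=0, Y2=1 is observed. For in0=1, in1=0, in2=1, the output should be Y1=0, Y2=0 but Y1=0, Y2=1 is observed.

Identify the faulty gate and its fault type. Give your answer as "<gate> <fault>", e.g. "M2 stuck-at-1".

Fault-free values for test 1 (in0=0, in1=1, in2=1): M0=1, M1=0, M2=0, M3=0, M4=0, M5=1, M6=1, M7=0, giving Y1=0, Y2=0. Observed Y1=0, Y2=1.
Test 1: faults giving observed Y1=0, Y2=1 are {M1 stuck-at-1, M5 stuck-at-0, M6 stuck-at-0, M7 stuck-at-1}.
Test 2 (in0=1, in1=0, in2=1): fault-free M0=0, M1=1, M2=1, M3=0, M4=0, M5=0, M6=0, M7=0 → Y1=0, Y2=0; observed Y1=0, Y2=1. Eliminates M1 stuck-at-1, M5 stuck-at-0, M6 stuck-at-0.
Only M7 stuck-at-1 is consistent with every test.

M7 stuck-at-1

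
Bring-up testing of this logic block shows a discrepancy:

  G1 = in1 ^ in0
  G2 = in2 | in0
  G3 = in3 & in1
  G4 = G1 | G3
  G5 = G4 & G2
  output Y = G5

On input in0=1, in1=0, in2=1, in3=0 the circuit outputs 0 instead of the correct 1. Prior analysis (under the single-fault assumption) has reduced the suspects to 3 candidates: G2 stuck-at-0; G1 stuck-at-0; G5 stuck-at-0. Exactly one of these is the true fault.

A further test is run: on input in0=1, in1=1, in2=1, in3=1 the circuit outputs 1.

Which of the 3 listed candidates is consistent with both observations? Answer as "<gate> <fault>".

Evaluate each candidate on input in0=1, in1=1, in2=1, in3=1:
  G2 stuck-at-0: G1=0, G2=0 [stuck-at-0], G3=1, G4=1, G5=0 → 0 — eliminated
  G1 stuck-at-0: G1=0 [stuck-at-0], G2=1, G3=1, G4=1, G5=1 → 1 — matches
  G5 stuck-at-0: G1=0, G2=1, G3=1, G4=1, G5=0 [stuck-at-0] → 0 — eliminated
Only G1 stuck-at-0 reproduces the observed 1.

G1 stuck-at-0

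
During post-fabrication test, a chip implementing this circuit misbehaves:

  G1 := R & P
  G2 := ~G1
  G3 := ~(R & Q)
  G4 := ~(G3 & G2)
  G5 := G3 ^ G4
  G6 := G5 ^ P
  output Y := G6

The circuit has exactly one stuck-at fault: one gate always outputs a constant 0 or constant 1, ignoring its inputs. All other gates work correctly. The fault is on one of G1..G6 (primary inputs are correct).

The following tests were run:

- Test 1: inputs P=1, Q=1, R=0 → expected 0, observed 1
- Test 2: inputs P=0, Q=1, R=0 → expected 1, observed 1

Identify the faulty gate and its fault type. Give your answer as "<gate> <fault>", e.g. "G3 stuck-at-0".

G6 stuck-at-1

Fault-free values for test 1 (P=1, Q=1, R=0): G1=0, G2=1, G3=1, G4=0, G5=1, G6=0, giving Y=0. Observed 1.
Test 1: faults giving observed 1 are {G1 stuck-at-1, G2 stuck-at-0, G4 stuck-at-1, G5 stuck-at-0, G6 stuck-at-1}.
Test 2 (P=0, Q=1, R=0): fault-free G1=0, G2=1, G3=1, G4=0, G5=1, G6=1 → 1; observed 1. Eliminates G1 stuck-at-1, G2 stuck-at-0, G4 stuck-at-1, G5 stuck-at-0.
Only G6 stuck-at-1 is consistent with every test.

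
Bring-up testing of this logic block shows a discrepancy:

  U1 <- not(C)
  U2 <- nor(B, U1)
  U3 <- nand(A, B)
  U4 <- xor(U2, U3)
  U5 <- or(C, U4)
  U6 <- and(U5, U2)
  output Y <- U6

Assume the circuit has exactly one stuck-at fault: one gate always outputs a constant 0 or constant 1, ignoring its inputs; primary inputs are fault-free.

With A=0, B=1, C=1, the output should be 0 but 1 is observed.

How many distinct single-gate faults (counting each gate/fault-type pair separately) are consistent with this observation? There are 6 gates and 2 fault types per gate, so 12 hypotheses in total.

Fault-free: U1=0, U2=0, U3=1, U4=1, U5=1, U6=0 → 0. Observed 1.
  U1 stuck-at-0: output 0 ✗
  U1 stuck-at-1: output 0 ✗
  U2 stuck-at-0: output 0 ✗
  U2 stuck-at-1: output 1 ✓
  U3 stuck-at-0: output 0 ✗
  U3 stuck-at-1: output 0 ✗
  U4 stuck-at-0: output 0 ✗
  U4 stuck-at-1: output 0 ✗
  U5 stuck-at-0: output 0 ✗
  U5 stuck-at-1: output 0 ✗
  U6 stuck-at-0: output 0 ✗
  U6 stuck-at-1: output 1 ✓
Consistent faults: {U2 stuck-at-1, U6 stuck-at-1} — 2 in all.

2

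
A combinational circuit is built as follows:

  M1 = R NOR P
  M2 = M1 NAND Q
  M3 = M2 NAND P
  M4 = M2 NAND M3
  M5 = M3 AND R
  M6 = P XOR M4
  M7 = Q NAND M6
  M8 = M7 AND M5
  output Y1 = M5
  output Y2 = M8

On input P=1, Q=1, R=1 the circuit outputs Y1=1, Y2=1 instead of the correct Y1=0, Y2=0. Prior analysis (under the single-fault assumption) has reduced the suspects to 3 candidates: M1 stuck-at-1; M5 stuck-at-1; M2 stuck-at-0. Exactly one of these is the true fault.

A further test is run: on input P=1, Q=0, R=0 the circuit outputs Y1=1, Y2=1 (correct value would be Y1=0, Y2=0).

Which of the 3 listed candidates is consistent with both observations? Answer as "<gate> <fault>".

Evaluate each candidate on input P=1, Q=0, R=0:
  M1 stuck-at-1: M1=1 [stuck-at-1], M2=1, M3=0, M4=1, M5=0, M6=0, M7=1, M8=0 → Y1=0, Y2=0 — eliminated
  M5 stuck-at-1: M1=0, M2=1, M3=0, M4=1, M5=1 [stuck-at-1], M6=0, M7=1, M8=1 → Y1=1, Y2=1 — matches
  M2 stuck-at-0: M1=0, M2=0 [stuck-at-0], M3=1, M4=1, M5=0, M6=0, M7=1, M8=0 → Y1=0, Y2=0 — eliminated
Only M5 stuck-at-1 reproduces the observed Y1=1, Y2=1.

M5 stuck-at-1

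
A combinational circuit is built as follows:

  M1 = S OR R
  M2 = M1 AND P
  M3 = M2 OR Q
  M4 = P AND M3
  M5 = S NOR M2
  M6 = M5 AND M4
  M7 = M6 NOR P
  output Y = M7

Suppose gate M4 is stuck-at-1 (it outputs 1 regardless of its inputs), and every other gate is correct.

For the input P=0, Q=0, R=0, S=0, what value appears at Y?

0

Propagate with M4 forced: M1=0, M2=0, M3=0, M4=1 [stuck-at-1], M5=1, M6=1, M7=0.
So Y = 0. (Without the fault it would be 1.)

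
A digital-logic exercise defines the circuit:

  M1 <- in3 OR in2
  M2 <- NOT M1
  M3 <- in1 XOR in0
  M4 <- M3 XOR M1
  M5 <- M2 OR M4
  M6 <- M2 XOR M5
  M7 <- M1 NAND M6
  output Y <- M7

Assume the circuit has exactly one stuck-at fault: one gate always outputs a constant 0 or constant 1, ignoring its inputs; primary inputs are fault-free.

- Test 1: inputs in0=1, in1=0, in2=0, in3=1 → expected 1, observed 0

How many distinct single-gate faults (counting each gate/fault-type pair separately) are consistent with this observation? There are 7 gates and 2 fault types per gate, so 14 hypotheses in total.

Fault-free: M1=1, M2=0, M3=1, M4=0, M5=0, M6=0, M7=1 → 1. Observed 0.
  M1 stuck-at-0: output 1 ✗
  M1 stuck-at-1: output 1 ✗
  M2 stuck-at-0: output 1 ✗
  M2 stuck-at-1: output 1 ✗
  M3 stuck-at-0: output 0 ✓
  M3 stuck-at-1: output 1 ✗
  M4 stuck-at-0: output 1 ✗
  M4 stuck-at-1: output 0 ✓
  M5 stuck-at-0: output 1 ✗
  M5 stuck-at-1: output 0 ✓
  M6 stuck-at-0: output 1 ✗
  M6 stuck-at-1: output 0 ✓
  M7 stuck-at-0: output 0 ✓
  M7 stuck-at-1: output 1 ✗
Consistent faults: {M3 stuck-at-0, M4 stuck-at-1, M5 stuck-at-1, M6 stuck-at-1, M7 stuck-at-0} — 5 in all.

5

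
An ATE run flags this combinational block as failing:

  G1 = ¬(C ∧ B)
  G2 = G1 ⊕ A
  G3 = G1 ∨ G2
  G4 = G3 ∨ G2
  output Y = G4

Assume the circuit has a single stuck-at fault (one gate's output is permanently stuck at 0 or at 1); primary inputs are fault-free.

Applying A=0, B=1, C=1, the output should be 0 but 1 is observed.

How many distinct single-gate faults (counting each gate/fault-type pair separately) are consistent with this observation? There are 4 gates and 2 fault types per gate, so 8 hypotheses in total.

4

Fault-free: G1=0, G2=0, G3=0, G4=0 → 0. Observed 1.
  G1 stuck-at-0: output 0 ✗
  G1 stuck-at-1: output 1 ✓
  G2 stuck-at-0: output 0 ✗
  G2 stuck-at-1: output 1 ✓
  G3 stuck-at-0: output 0 ✗
  G3 stuck-at-1: output 1 ✓
  G4 stuck-at-0: output 0 ✗
  G4 stuck-at-1: output 1 ✓
Consistent faults: {G1 stuck-at-1, G2 stuck-at-1, G3 stuck-at-1, G4 stuck-at-1} — 4 in all.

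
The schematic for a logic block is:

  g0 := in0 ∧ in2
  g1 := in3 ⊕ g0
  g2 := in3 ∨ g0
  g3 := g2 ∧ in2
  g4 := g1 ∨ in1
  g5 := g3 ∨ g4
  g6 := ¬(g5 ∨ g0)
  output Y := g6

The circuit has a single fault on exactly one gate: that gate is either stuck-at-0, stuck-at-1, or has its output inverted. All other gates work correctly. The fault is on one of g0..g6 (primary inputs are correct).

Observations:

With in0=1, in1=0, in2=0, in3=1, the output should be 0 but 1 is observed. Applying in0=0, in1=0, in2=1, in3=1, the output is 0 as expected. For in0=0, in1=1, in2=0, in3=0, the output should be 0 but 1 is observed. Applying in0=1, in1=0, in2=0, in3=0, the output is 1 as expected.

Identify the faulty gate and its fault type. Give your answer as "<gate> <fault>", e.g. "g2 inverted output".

Fault-free values for test 1 (in0=1, in1=0, in2=0, in3=1): g0=0, g1=1, g2=1, g3=0, g4=1, g5=1, g6=0, giving Y=0. Observed 1.
Test 1: faults giving observed 1 are {g1 stuck-at-0, g1 inverted output, g4 stuck-at-0, g4 inverted output, g5 stuck-at-0, g5 inverted output, g6 stuck-at-1, g6 inverted output}.
Test 2 (in0=0, in1=0, in2=1, in3=1): fault-free g0=0, g1=1, g2=1, g3=1, g4=1, g5=1, g6=0 → 0; observed 0. Eliminates g5 stuck-at-0, g5 inverted output, g6 stuck-at-1, g6 inverted output.
Test 3 (in0=0, in1=1, in2=0, in3=0): fault-free g0=0, g1=0, g2=0, g3=0, g4=1, g5=1, g6=0 → 0; observed 1. Eliminates g1 stuck-at-0, g1 inverted output.
Test 4 (in0=1, in1=0, in2=0, in3=0): fault-free g0=0, g1=0, g2=0, g3=0, g4=0, g5=0, g6=1 → 1; observed 1. Eliminates g4 inverted output.
Only g4 stuck-at-0 is consistent with every test.

g4 stuck-at-0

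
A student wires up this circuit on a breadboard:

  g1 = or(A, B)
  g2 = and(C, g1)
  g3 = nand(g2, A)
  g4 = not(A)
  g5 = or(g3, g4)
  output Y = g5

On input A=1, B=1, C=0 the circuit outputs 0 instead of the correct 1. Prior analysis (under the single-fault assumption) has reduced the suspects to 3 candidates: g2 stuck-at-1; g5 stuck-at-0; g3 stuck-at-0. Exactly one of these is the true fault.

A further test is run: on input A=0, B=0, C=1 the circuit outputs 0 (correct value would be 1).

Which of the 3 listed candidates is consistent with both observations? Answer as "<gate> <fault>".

g5 stuck-at-0

Evaluate each candidate on input A=0, B=0, C=1:
  g2 stuck-at-1: g1=0, g2=1 [stuck-at-1], g3=1, g4=1, g5=1 → 1 — eliminated
  g5 stuck-at-0: g1=0, g2=0, g3=1, g4=1, g5=0 [stuck-at-0] → 0 — matches
  g3 stuck-at-0: g1=0, g2=0, g3=0 [stuck-at-0], g4=1, g5=1 → 1 — eliminated
Only g5 stuck-at-0 reproduces the observed 0.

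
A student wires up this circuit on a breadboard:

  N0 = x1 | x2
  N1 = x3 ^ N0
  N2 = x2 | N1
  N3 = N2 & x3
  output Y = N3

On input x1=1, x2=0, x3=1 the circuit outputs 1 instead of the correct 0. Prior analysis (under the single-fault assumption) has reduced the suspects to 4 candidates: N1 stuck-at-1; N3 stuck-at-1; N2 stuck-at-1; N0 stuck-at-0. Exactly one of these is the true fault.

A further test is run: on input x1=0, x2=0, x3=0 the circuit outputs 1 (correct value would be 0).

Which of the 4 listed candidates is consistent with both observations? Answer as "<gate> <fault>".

N3 stuck-at-1

Evaluate each candidate on input x1=0, x2=0, x3=0:
  N1 stuck-at-1: N0=0, N1=1 [stuck-at-1], N2=1, N3=0 → 0 — eliminated
  N3 stuck-at-1: N0=0, N1=0, N2=0, N3=1 [stuck-at-1] → 1 — matches
  N2 stuck-at-1: N0=0, N1=0, N2=1 [stuck-at-1], N3=0 → 0 — eliminated
  N0 stuck-at-0: N0=0 [stuck-at-0], N1=0, N2=0, N3=0 → 0 — eliminated
Only N3 stuck-at-1 reproduces the observed 1.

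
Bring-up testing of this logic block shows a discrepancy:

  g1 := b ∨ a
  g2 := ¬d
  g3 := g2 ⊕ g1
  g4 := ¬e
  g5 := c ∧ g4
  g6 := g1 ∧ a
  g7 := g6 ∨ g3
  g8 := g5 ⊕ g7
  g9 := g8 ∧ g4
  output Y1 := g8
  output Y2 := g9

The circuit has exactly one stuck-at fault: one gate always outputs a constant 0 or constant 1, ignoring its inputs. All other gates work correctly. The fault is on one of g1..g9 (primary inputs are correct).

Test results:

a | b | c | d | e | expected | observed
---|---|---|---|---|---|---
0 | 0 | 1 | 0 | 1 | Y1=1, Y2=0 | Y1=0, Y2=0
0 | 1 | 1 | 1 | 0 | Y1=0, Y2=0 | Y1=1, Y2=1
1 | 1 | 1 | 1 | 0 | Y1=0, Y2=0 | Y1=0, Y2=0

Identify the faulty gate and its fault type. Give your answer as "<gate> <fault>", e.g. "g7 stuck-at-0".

g3 stuck-at-0

Fault-free values for test 1 (a=0, b=0, c=1, d=0, e=1): g1=0, g2=1, g3=1, g4=0, g5=0, g6=0, g7=1, g8=1, g9=0, giving Y1=1, Y2=0. Observed Y1=0, Y2=0.
Test 1: faults giving observed Y1=0, Y2=0 are {g1 stuck-at-1, g2 stuck-at-0, g3 stuck-at-0, g4 stuck-at-1, g5 stuck-at-1, g7 stuck-at-0, g8 stuck-at-0}.
Test 2 (a=0, b=1, c=1, d=1, e=0): fault-free g1=1, g2=0, g3=1, g4=1, g5=1, g6=0, g7=1, g8=0, g9=0 → Y1=0, Y2=0; observed Y1=1, Y2=1. Eliminates g1 stuck-at-1, g2 stuck-at-0, g4 stuck-at-1, g5 stuck-at-1, g8 stuck-at-0.
Test 3 (a=1, b=1, c=1, d=1, e=0): fault-free g1=1, g2=0, g3=1, g4=1, g5=1, g6=1, g7=1, g8=0, g9=0 → Y1=0, Y2=0; observed Y1=0, Y2=0. Eliminates g7 stuck-at-0.
Only g3 stuck-at-0 is consistent with every test.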